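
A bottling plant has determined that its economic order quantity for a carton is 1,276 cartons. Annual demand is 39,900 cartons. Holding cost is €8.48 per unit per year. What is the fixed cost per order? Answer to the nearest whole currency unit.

S ≈ €173

Invert the EOQ relation Q*² = 2DS/H.
From Q* = √(2DS/H): S = Q*²H / (2D) = 1,276² × 8.48 / (2 × 39,900) = 173.0192.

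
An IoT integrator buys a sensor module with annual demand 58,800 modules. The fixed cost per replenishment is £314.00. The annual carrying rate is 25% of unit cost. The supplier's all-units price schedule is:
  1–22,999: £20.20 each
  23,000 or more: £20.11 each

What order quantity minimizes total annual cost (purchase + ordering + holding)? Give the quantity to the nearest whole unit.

Q* ≈ 2,704 modules

Holding cost per unit per year at price C is H = 0.25·C.
Candidates are each tier's EOQ (if it falls in that tier) and each price-break quantity.
EOQ at £20.20 = 2704.1 (feasible in tier 1): TC = 58,800×£20.20 + (58,800/2704.1)×314 + (2704.1/2)×0.25×£20.20 = £1,201,415.71.
EOQ at £20.11 = 2710.1 < 23000, so use break Q=23000: TC = 58,800×£20.11 + (58,800/23000.0)×314 + (23000.0/2)×0.25×£20.11 = £1,241,087.00.
Lowest total cost is £1,201,415.71 at Q = 2704.1.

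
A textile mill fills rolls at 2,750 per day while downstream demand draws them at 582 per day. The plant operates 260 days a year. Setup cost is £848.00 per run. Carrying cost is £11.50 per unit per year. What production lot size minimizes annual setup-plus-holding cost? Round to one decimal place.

Annual demand D = 582 × 260 = 151,320.
Production build-up factor (1 − d/p) = 1 − 582/2,750 = 0.7884.
Q* = √(2DS / (H(1 − d/p))) = √(2 × 151,320 × 848 / (11.5 × 0.7884)).
= √(256,638,720 / 9.0662) ≈ 5320.456.

Q* ≈ 5,320.5 rolls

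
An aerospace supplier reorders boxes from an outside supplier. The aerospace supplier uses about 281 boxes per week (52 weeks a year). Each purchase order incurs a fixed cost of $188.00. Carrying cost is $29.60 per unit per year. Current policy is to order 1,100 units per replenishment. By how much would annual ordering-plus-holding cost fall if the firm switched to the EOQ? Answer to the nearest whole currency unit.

Extra cost ≈ $6,025 per year

Annual demand D = 281 × 52 = 14,612.
EOQ = √(2DS/H) = √(2 × 14,612 × 188 / 29.6) ≈ 430.83.
Cost at Q* = (D/Q*)S + (Q*/2)H = √(2DSH) ≈ $12,752.48.
Cost at Q = 1,100: (14,612/1,100)×188 + (1,100/2)×29.6 = $2,497.32 + $16,280.00 = $18,777.32.
Excess = $18,777.32 − $12,752.48 = $6,024.84.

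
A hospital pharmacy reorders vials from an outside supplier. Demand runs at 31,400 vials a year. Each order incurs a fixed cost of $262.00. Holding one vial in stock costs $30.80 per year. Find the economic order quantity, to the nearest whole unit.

Q* ≈ 731 vials

EOQ = √(2DS / H) = √(2 × 31,400 × 262 / 30.8).
= √(16,453,600 / 30.8) = √534,207.7922 ≈ 730.895.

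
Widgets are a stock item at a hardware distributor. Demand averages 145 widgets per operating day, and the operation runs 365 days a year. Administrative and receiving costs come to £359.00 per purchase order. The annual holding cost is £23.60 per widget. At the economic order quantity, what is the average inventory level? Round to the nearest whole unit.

Average inventory ≈ 634 widgets

Annual demand D = 145 × 365 = 52,925.
EOQ = √(2DS/H) = √(2 × 52,925 × 359 / 23.6) ≈ 1268.93.
Average inventory = Q*/2 ≈ 1268.93 / 2 = 634.464.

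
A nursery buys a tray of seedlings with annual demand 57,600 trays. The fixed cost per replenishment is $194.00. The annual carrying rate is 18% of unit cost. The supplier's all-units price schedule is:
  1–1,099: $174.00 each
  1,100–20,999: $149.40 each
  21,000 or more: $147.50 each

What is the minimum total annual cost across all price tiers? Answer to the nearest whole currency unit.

TC* ≈ $8,630,389

Holding cost per unit per year at price C is H = 0.18·C.
Evaluate total cost at each tier's feasible EOQ or, if the EOQ is below the tier, at the tier's minimum quantity.
EOQ at $174.00 = 844.7 (feasible in tier 1): TC = 57,600×$174.00 + (57,600/844.7)×194 + (844.7/2)×0.18×$174.00 = $10,048,856.84.
EOQ at $149.40 = 911.6 < 1100, so use break Q=1100: TC = 57,600×$149.40 + (57,600/1100.0)×194 + (1100.0/2)×0.18×$149.40 = $8,630,389.15.
EOQ at $147.50 = 917.5 < 21000, so use break Q=21000: TC = 57,600×$147.50 + (57,600/21000.0)×194 + (21000.0/2)×0.18×$147.50 = $8,775,307.11.
Lowest total cost among the candidates is at Q = 1100.0.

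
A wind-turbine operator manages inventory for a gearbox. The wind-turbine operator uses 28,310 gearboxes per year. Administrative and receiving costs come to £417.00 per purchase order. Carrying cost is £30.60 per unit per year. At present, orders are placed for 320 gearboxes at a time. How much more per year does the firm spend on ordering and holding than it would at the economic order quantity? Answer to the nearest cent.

Extra cost ≈ £14,908.43 per year

EOQ = √(2DS/H) = √(2 × 28,310 × 417 / 30.6) ≈ 878.40.
Cost at Q* = (D/Q*)S + (Q*/2)H = √(2DSH) ≈ £26,879.04.
Cost at Q = 320: (28,310/320)×417 + (320/2)×30.6 = £36,891.47 + £4,896.00 = £41,787.47.
Excess = £41,787.47 − £26,879.04 = £14,908.43.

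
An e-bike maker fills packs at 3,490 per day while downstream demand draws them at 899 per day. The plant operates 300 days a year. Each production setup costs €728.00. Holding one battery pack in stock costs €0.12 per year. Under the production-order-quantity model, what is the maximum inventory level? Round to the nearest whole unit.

Annual demand D = 899 × 300 = 269,700.
Production build-up factor (1 − d/p) = 1 − 899/3,490 = 0.7424.
Q* = √(2DS / (H(1 − d/p))) = √(2 × 269,700 × 728 / (0.12 × 0.7424)).
= √(392,683,200 / 0.0891) ≈ 66391.051.
Maximum inventory = Q*(1 − d/p) = 66391.051 × 0.7424 ≈ 49289.173.

I_max ≈ 49,289 packs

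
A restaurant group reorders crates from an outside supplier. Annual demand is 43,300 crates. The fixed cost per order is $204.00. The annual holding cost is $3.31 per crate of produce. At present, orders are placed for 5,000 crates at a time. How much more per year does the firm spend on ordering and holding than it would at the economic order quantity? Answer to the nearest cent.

Extra cost ≈ $2,394.69 per year

EOQ = √(2DS/H) = √(2 × 43,300 × 204 / 3.31) ≈ 2310.26.
Cost at Q* = (D/Q*)S + (Q*/2)H = √(2DSH) ≈ $7,646.95.
Cost at Q = 5,000: (43,300/5,000)×204 + (5,000/2)×3.31 = $1,766.64 + $8,275.00 = $10,041.64.
Excess = $10,041.64 − $7,646.95 = $2,394.69.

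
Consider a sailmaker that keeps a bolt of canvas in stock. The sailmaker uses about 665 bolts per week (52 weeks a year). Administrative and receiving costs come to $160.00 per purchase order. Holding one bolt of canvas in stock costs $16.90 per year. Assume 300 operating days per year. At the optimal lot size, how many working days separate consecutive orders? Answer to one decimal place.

T ≈ 7.0 days

Annual demand D = 665 × 52 = 34,580.
Q* = √(2DS/H) = √(2 × 34,580 × 160 / 16.9) ≈ 809.18.
Cycle time = Q*/D × 300 = 809.18 / 34,580 × 300 ≈ 7.020 days.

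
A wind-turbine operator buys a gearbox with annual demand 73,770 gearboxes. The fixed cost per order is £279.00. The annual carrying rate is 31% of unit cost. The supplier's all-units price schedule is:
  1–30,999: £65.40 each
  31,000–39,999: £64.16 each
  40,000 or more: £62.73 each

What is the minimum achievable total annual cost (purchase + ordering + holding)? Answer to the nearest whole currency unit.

Holding cost per unit per year at price C is H = 0.31·C.
For each price level, check whether its EOQ is feasible; otherwise the best quantity at that price is the breakpoint.
EOQ at £65.40 = 1424.9 (feasible in tier 1): TC = 73,770×£65.40 + (73,770/1424.9)×279 + (1424.9/2)×0.31×£65.40 = £4,853,446.61.
EOQ at £64.16 = 1438.6 < 31000, so use break Q=31000: TC = 73,770×£64.16 + (73,770/31000.0)×279 + (31000.0/2)×0.31×£64.16 = £5,042,035.93.
EOQ at £62.73 = 1454.9 < 40000, so use break Q=40000: TC = 73,770×£62.73 + (73,770/40000.0)×279 + (40000.0/2)×0.31×£62.73 = £5,017,032.65.
Lowest total cost among the candidates is at Q = 1424.9.

TC* ≈ £4,853,447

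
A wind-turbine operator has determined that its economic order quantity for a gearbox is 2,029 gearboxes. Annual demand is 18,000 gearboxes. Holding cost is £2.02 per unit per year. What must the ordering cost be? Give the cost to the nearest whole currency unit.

Squaring Q* = √(2DS/H) gives Q*² = 2DS/H.
From Q* = √(2DS/H): S = Q*²H / (2D) = 2,029² × 2.02 / (2 × 18,000) = 231.0005.

S ≈ £231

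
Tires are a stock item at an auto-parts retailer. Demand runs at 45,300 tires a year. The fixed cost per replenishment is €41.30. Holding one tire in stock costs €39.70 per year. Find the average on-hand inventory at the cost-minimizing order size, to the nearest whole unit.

The optimal lot size = √(2DS/H) = √(2 × 45,300 × 41.3 / 39.7) ≈ 307.00.
Average inventory = Q*/2 ≈ 307.00 / 2 = 153.502.

Average inventory ≈ 154 tires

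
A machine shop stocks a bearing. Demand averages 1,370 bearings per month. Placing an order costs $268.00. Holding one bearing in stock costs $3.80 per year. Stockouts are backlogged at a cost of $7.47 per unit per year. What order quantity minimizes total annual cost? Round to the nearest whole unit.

Q* ≈ 1,870 bearings

Annual demand D = 1,370 × 12 = 16,440.
With planned backorders, Q* = √(2DS/H) · √((H+B)/B).
√(2DS/H) = √(2 × 16,440 × 268 / 3.8) = 1522.795.
√((H+B)/B) = √((3.8+7.47)/7.47) = 1.2283.
Q* ≈ 1870.437.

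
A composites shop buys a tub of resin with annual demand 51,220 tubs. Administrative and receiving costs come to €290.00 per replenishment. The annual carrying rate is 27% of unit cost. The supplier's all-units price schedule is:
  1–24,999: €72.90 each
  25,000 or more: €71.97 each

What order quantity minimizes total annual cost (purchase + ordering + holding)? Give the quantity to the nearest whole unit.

Holding cost per unit per year at price C is H = 0.27·C.
Evaluate total cost at each tier's feasible EOQ or, if the EOQ is below the tier, at the tier's minimum quantity.
EOQ at €72.90 = 1228.5 (feasible in tier 1): TC = 51,220×€72.90 + (51,220/1228.5)×290 + (1228.5/2)×0.27×€72.90 = €3,758,119.29.
EOQ at €71.97 = 1236.4 < 25000, so use break Q=25000: TC = 51,220×€71.97 + (51,220/25000.0)×290 + (25000.0/2)×0.27×€71.97 = €3,929,796.30.
Lowest total cost is €3,758,119.29 at Q = 1228.5.

Q* ≈ 1,229 tubs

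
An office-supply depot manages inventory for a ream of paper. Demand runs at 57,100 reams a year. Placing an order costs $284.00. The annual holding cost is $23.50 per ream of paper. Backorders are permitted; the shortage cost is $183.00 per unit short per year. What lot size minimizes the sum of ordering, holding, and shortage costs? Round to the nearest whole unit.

With planned backorders, Q* = √(2DS/H) · √((H+B)/B).
√(2DS/H) = √(2 × 57,100 × 284 / 23.5) = 1174.785.
√((H+B)/B) = √((23.5+183)/183) = 1.0623.
Q* ≈ 1247.937.

Q* ≈ 1,248 reams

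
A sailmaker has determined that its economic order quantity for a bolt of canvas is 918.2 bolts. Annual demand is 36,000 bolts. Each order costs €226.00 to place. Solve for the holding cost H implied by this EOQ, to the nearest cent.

The basic EOQ model gives Q* = √(2DS/H); rearrange for the unknown.
From Q* = √(2DS/H): H = 2DS / Q*² = 2 × 36,000 × 226 / 918.2² = 19.3004.

H ≈ €19.30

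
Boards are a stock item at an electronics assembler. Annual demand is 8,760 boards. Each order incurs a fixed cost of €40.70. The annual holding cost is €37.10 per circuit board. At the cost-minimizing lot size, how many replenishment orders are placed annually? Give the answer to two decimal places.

N ≈ 63.19 orders per year

EOQ = √(2DS/H) = √(2 × 8,760 × 40.7 / 37.1) ≈ 138.64.
Orders per year = D / Q* = 8,760 / 138.64 ≈ 63.187.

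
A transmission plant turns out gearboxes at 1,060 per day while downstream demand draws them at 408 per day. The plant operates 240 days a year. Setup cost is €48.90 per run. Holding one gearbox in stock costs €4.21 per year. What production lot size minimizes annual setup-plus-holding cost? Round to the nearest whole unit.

Annual demand D = 408 × 240 = 97,920.
Production build-up factor (1 − d/p) = 1 − 408/1,060 = 0.6151.
Q* = √(2DS / (H(1 − d/p))) = √(2 × 97,920 × 48.9 / (4.21 × 0.6151)).
= √(9,576,576 / 2.5895) ≈ 1923.062.

Q* ≈ 1,923 gearboxes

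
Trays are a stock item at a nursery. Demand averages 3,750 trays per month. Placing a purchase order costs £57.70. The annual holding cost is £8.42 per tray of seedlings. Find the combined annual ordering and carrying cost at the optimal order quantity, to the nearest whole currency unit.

TC* ≈ £6,612

Annual demand D = 3,750 × 12 = 45,000.
EOQ = √(2DS/H) = √(2 × 45,000 × 57.7 / 8.42) ≈ 785.33.
At the optimum the two cost components are equal, so total cost = 2·(Q*/2)H = Q*·H.
Minimum total = √(2DSH) = √(2 × 45,000 × 57.7 × 8.42) ≈ 6612.493.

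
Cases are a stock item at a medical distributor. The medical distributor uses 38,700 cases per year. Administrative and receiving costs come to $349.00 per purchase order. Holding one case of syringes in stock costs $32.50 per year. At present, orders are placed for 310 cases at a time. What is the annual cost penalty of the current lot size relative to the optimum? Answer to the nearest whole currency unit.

EOQ = √(2DS/H) = √(2 × 38,700 × 349 / 32.5) ≈ 911.68.
Cost at Q* = (D/Q*)S + (Q*/2)H = √(2DSH) ≈ $29,629.54.
Cost at Q = 310: (38,700/310)×349 + (310/2)×32.5 = $43,568.71 + $5,037.50 = $48,606.21.
Excess = $48,606.21 − $29,629.54 = $18,976.67.

Extra cost ≈ $18,977 per year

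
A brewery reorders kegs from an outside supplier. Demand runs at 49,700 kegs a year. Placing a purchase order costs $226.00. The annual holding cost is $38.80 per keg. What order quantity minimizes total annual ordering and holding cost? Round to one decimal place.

Q* ≈ 760.9 kegs

EOQ = √(2DS / H) = √(2 × 49,700 × 226 / 38.8).
= √(22,464,400 / 38.8) = √578,979.3814 ≈ 760.907.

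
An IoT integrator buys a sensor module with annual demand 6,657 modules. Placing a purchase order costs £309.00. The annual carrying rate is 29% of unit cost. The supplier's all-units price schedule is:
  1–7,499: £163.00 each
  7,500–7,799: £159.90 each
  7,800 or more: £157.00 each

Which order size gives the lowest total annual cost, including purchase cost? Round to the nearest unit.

Q* ≈ 295 modules

Holding cost per unit per year at price C is H = 0.29·C.
Evaluate total cost at each tier's feasible EOQ or, if the EOQ is below the tier, at the tier's minimum quantity.
EOQ at £163.00 = 295.0 (feasible in tier 1): TC = 6,657×£163.00 + (6,657/295.0)×309 + (295.0/2)×0.29×£163.00 = £1,099,036.25.
EOQ at £159.90 = 297.9 < 7500, so use break Q=7500: TC = 6,657×£159.90 + (6,657/7500.0)×309 + (7500.0/2)×0.29×£159.90 = £1,238,619.82.
EOQ at £157.00 = 300.6 < 7800, so use break Q=7800: TC = 6,657×£157.00 + (6,657/7800.0)×309 + (7800.0/2)×0.29×£157.00 = £1,222,979.72.
Lowest total cost is £1,099,036.25 at Q = 295.0.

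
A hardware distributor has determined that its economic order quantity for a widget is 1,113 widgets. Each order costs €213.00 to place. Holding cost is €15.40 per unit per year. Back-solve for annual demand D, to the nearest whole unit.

Squaring Q* = √(2DS/H) gives Q*² = 2DS/H.
From Q* = √(2DS/H): D = Q*²H / (2S) = 1,113² × 15.4 / (2 × 213) = 44781.790.

D ≈ 44,782 widgets per year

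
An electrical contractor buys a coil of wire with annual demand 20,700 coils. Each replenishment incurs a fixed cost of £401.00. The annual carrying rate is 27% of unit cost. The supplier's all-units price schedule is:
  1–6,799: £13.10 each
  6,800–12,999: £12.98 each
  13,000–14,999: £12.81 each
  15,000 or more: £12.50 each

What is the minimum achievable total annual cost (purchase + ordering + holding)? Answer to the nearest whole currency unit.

TC* ≈ £278,833

Holding cost per unit per year at price C is H = 0.27·C.
Candidates are each tier's EOQ (if it falls in that tier) and each price-break quantity.
EOQ at £13.10 = 2166.5 (feasible in tier 1): TC = 20,700×£13.10 + (20,700/2166.5)×401 + (2166.5/2)×0.27×£13.10 = £278,832.84.
EOQ at £12.98 = 2176.5 < 6800, so use break Q=6800: TC = 20,700×£12.98 + (20,700/6800.0)×401 + (6800.0/2)×0.27×£12.98 = £281,822.33.
EOQ at £12.81 = 2190.9 < 13000, so use break Q=13000: TC = 20,700×£12.81 + (20,700/13000.0)×401 + (13000.0/2)×0.27×£12.81 = £288,287.07.
EOQ at £12.50 = 2217.9 < 15000, so use break Q=15000: TC = 20,700×£12.50 + (20,700/15000.0)×401 + (15000.0/2)×0.27×£12.50 = £284,615.88.
Lowest total cost among the candidates is at Q = 2166.5.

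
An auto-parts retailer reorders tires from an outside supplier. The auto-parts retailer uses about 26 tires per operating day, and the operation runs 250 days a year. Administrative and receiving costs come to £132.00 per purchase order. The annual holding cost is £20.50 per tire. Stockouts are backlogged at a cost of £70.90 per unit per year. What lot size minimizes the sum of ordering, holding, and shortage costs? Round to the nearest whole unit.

Annual demand D = 26 × 250 = 6,500.
With planned backorders, Q* = √(2DS/H) · √((H+B)/B).
√(2DS/H) = √(2 × 6,500 × 132 / 20.5) = 289.322.
√((H+B)/B) = √((20.5+70.9)/70.9) = 1.1354.
Q* ≈ 328.497.

Q* ≈ 328 tires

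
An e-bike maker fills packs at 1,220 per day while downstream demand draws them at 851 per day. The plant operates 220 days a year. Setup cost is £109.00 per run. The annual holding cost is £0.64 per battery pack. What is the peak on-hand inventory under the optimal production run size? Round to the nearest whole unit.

Annual demand D = 851 × 220 = 187,220.
Production build-up factor (1 − d/p) = 1 − 851/1,220 = 0.3025.
Q* = √(2DS / (H(1 − d/p))) = √(2 × 187,220 × 109 / (0.64 × 0.3025)).
= √(40,813,960 / 0.1936) ≈ 14520.485.
Maximum inventory = Q*(1 − d/p) = 14520.485 × 0.3025 ≈ 4391.852.

I_max ≈ 4,392 packs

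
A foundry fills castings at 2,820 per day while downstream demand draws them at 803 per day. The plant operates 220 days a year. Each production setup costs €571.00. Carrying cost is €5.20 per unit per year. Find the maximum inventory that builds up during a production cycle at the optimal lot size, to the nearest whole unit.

Annual demand D = 803 × 220 = 176,660.
Production build-up factor (1 − d/p) = 1 − 803/2,820 = 0.7152.
Q* = √(2DS / (H(1 − d/p))) = √(2 × 176,660 × 571 / (5.2 × 0.7152)).
= √(201,745,720 / 3.7193) ≈ 7364.989.
Maximum inventory = Q*(1 − d/p) = 7364.989 × 0.7152 ≈ 5267.795.

I_max ≈ 5,268 castings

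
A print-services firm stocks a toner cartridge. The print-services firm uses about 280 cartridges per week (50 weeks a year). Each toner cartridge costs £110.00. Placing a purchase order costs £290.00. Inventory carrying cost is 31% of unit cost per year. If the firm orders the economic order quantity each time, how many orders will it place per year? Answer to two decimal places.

Annual demand D = 280 × 50 = 14,000.
Holding cost H = 0.31 × £110.00 = £34.1000 per unit per year.
The optimal lot size = √(2DS/H) = √(2 × 14,000 × 290 / 34.1) ≈ 487.98.
Orders per year = D / Q* = 14,000 / 487.98 ≈ 28.690.

N ≈ 28.69 orders per year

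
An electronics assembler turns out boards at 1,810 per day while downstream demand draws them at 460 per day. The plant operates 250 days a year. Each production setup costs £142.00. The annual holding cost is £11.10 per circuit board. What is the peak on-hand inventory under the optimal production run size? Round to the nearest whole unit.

Annual demand D = 460 × 250 = 115,000.
Production build-up factor (1 − d/p) = 1 − 460/1,810 = 0.7459.
Q* = √(2DS / (H(1 − d/p))) = √(2 × 115,000 × 142 / (11.1 × 0.7459)).
= √(32,660,000 / 8.279) ≈ 1986.182.
Maximum inventory = Q*(1 − d/p) = 1986.182 × 0.7459 ≈ 1481.406.

I_max ≈ 1,481 boards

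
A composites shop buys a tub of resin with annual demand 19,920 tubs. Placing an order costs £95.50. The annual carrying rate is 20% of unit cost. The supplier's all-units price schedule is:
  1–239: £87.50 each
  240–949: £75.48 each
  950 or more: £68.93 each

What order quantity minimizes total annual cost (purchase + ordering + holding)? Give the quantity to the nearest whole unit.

Q* ≈ 950 tubs

Holding cost per unit per year at price C is H = 0.20·C.
Evaluate total cost at each tier's feasible EOQ or, if the EOQ is below the tier, at the tier's minimum quantity.
Tier 1 (£87.50): EOQ = 466.3 exceeds tier's upper bound 239, so this tier is dominated.
EOQ at £75.48 = 502.0 (feasible in tier 2): TC = 19,920×£75.48 + (19,920/502.0)×95.5 + (502.0/2)×0.20×£75.48 = £1,511,140.26.
EOQ at £68.93 = 525.3 < 950, so use break Q=950: TC = 19,920×£68.93 + (19,920/950.0)×95.5 + (950.0/2)×0.20×£68.93 = £1,381,636.43.
Lowest total cost is £1,381,636.43 at Q = 950.0.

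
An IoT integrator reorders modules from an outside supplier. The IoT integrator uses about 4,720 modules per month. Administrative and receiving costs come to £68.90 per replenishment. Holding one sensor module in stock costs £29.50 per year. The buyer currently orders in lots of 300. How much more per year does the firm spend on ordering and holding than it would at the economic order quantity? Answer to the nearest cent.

Extra cost ≈ £2,259.42 per year

Annual demand D = 4,720 × 12 = 56,640.
EOQ = √(2DS/H) = √(2 × 56,640 × 68.9 / 29.5) ≈ 514.37.
Cost at Q* = (D/Q*)S + (Q*/2)H = √(2DSH) ≈ £15,173.90.
Cost at Q = 300: (56,640/300)×68.9 + (300/2)×29.5 = £13,008.32 + £4,425.00 = £17,433.32.
Excess = £17,433.32 − £15,173.90 = £2,259.42.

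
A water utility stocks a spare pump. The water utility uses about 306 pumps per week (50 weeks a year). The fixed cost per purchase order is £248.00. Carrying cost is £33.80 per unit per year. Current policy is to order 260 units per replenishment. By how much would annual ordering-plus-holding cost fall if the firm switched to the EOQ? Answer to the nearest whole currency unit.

Extra cost ≈ £2,972 per year

Annual demand D = 306 × 50 = 15,300.
EOQ = √(2DS/H) = √(2 × 15,300 × 248 / 33.8) ≈ 473.84.
Cost at Q* = (D/Q*)S + (Q*/2)H = √(2DSH) ≈ £16,015.66.
Cost at Q = 260: (15,300/260)×248 + (260/2)×33.8 = £14,593.85 + £4,394.00 = £18,987.85.
Excess = £18,987.85 − £16,015.66 = £2,972.18.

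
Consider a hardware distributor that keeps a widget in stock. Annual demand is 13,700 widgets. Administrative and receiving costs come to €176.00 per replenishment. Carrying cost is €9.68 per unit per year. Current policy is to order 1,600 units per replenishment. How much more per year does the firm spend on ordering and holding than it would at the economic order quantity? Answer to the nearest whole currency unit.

EOQ = √(2DS/H) = √(2 × 13,700 × 176 / 9.68) ≈ 705.82.
Cost at Q* = (D/Q*)S + (Q*/2)H = √(2DSH) ≈ €6,832.34.
Cost at Q = 1,600: (13,700/1,600)×176 + (1,600/2)×9.68 = €1,507.00 + €7,744.00 = €9,251.00.
Excess = €9,251.00 − €6,832.34 = €2,418.66.

Extra cost ≈ €2,419 per year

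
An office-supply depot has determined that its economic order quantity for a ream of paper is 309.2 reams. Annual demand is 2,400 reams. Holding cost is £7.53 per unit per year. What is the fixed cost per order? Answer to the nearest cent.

S ≈ £149.98

The basic EOQ model gives Q* = √(2DS/H); rearrange for the unknown.
From Q* = √(2DS/H): S = Q*²H / (2D) = 309.2² × 7.53 / (2 × 2,400) = 149.9798.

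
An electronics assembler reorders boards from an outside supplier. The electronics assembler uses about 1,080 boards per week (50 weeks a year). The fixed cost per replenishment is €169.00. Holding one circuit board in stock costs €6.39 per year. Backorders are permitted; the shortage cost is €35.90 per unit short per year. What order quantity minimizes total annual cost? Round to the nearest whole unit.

Q* ≈ 1,834 boards

Annual demand D = 1,080 × 50 = 54,000.
With planned backorders, Q* = √(2DS/H) · √((H+B)/B).
√(2DS/H) = √(2 × 54,000 × 169 / 6.39) = 1690.070.
√((H+B)/B) = √((6.39+35.9)/35.9) = 1.0854.
Q* ≈ 1834.326.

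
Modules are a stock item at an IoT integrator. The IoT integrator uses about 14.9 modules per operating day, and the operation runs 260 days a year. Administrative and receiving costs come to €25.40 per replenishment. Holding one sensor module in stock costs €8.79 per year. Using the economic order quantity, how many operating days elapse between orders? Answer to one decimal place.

T ≈ 10.0 days

Annual demand D = 14.9 × 260 = 3,874.
EOQ = √(2DS/H) = √(2 × 3,874 × 25.4 / 8.79) ≈ 149.63.
Cycle time = Q*/D × 260 = 149.63 / 3,874 × 260 ≈ 10.042 days.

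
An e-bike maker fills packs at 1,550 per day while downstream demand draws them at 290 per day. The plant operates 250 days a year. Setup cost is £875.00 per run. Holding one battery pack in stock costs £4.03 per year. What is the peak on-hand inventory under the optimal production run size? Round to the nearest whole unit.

I_max ≈ 5,059 packs

Annual demand D = 290 × 250 = 72,500.
Production build-up factor (1 − d/p) = 1 − 290/1,550 = 0.8129.
Q* = √(2DS / (H(1 − d/p))) = √(2 × 72,500 × 875 / (4.03 × 0.8129)).
= √(126,875,000 / 3.276) ≈ 6223.233.
Maximum inventory = Q*(1 − d/p) = 6223.233 × 0.8129 ≈ 5058.886.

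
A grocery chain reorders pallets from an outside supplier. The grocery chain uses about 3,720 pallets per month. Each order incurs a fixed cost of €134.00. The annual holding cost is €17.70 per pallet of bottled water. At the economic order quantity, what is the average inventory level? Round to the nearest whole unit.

Annual demand D = 3,720 × 12 = 44,640.
EOQ = √(2DS/H) = √(2 × 44,640 × 134 / 17.7) ≈ 822.13.
Average inventory = Q*/2 ≈ 822.13 / 2 = 411.067.

Average inventory ≈ 411 pallets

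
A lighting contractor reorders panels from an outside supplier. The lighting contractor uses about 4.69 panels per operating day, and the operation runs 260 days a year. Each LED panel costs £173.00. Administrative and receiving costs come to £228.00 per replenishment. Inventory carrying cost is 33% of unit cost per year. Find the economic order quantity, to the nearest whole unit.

Q* ≈ 99 panels

Annual demand D = 4.69 × 260 = 1,219.4.
Holding cost H = 0.33 × £173.00 = £57.0900 per unit per year.
EOQ = √(2DS / H) = √(2 × 1,219.4 × 228 / 57.09).
= √(556,046.4 / 57.09) = √9,739.8213 ≈ 98.691.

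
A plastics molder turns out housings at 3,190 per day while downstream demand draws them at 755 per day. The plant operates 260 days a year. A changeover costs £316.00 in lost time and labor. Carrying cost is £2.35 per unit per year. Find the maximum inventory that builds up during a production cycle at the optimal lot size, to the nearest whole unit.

I_max ≈ 6,348 housings

Annual demand D = 755 × 260 = 196,300.
Production build-up factor (1 − d/p) = 1 − 755/3,190 = 0.7633.
Q* = √(2DS / (H(1 − d/p))) = √(2 × 196,300 × 316 / (2.35 × 0.7633)).
= √(124,061,600 / 1.7938) ≈ 8316.309.
Maximum inventory = Q*(1 − d/p) = 8316.309 × 0.7633 ≈ 6348.029.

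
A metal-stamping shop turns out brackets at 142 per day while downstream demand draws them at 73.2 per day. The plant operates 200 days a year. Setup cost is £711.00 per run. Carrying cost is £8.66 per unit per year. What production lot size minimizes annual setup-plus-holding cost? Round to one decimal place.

Annual demand D = 73.2 × 200 = 14,640.
Production build-up factor (1 − d/p) = 1 − 73.2/142 = 0.4845.
Q* = √(2DS / (H(1 − d/p))) = √(2 × 14,640 × 711 / (8.66 × 0.4845)).
= √(20,818,080 / 4.1958) ≈ 2227.467.

Q* ≈ 2,227.5 brackets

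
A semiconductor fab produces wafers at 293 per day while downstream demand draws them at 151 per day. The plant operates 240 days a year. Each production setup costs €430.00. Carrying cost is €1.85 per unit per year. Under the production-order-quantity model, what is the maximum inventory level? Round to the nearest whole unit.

I_max ≈ 2,857 wafers

Annual demand D = 151 × 240 = 36,240.
Production build-up factor (1 − d/p) = 1 − 151/293 = 0.4846.
Q* = √(2DS / (H(1 − d/p))) = √(2 × 36,240 × 430 / (1.85 × 0.4846)).
= √(31,166,400 / 0.8966) ≈ 5895.859.
Maximum inventory = Q*(1 − d/p) = 5895.859 × 0.4846 ≈ 2857.379.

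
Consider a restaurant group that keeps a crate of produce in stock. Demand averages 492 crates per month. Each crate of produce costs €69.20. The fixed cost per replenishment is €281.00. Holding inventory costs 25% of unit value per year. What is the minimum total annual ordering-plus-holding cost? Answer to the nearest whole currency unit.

Annual demand D = 492 × 12 = 5,904.
Holding cost H = 0.25 × €69.20 = €17.3000 per unit per year.
EOQ = √(2DS/H) = √(2 × 5,904 × 281 / 17.3) ≈ 437.94.
At the optimum the two cost components are equal, so total cost = 2·(Q*/2)H = Q*·H.
Minimum total = √(2DSH) = √(2 × 5,904 × 281 × 17.3) ≈ 7576.426.

TC* ≈ €7,576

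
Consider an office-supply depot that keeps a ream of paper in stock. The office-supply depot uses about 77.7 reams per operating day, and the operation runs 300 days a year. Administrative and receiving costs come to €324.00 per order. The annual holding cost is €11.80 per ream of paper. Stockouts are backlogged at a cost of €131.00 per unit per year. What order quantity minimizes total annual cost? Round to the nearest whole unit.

Annual demand D = 77.7 × 300 = 23,310.
With planned backorders, Q* = √(2DS/H) · √((H+B)/B).
√(2DS/H) = √(2 × 23,310 × 324 / 11.8) = 1131.404.
√((H+B)/B) = √((11.8+131)/131) = 1.0441.
Q* ≈ 1181.262.

Q* ≈ 1,181 reams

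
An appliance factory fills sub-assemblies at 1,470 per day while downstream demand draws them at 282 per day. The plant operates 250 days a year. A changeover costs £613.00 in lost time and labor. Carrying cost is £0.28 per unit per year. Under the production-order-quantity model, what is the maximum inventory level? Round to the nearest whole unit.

Annual demand D = 282 × 250 = 70,500.
Production build-up factor (1 − d/p) = 1 − 282/1,470 = 0.8082.
Q* = √(2DS / (H(1 − d/p))) = √(2 × 70,500 × 613 / (0.28 × 0.8082)).
= √(86,433,000 / 0.2263) ≈ 19543.900.
Maximum inventory = Q*(1 − d/p) = 19543.900 × 0.8082 ≈ 15794.662.

I_max ≈ 15,795 sub-assemblies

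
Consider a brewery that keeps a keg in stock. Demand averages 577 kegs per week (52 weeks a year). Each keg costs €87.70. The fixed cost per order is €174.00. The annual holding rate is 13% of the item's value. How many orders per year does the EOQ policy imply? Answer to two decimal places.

N ≈ 31.35 orders per year

Annual demand D = 577 × 52 = 30,004.
Holding cost H = 0.13 × €87.70 = €11.4010 per unit per year.
Q* = √(2DS/H) = √(2 × 30,004 × 174 / 11.401) ≈ 956.99.
Orders per year = D / Q* = 30,004 / 956.99 ≈ 31.352.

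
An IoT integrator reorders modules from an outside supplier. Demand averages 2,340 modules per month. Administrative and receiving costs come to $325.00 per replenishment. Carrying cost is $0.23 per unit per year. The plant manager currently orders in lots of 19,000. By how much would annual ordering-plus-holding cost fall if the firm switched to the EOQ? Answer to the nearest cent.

Annual demand D = 2,340 × 12 = 28,080.
EOQ = √(2DS/H) = √(2 × 28,080 × 325 / 0.23) ≈ 8908.23.
Cost at Q* = (D/Q*)S + (Q*/2)H = √(2DSH) ≈ $2,048.89.
Cost at Q = 19,000: (28,080/19,000)×325 + (19,000/2)×0.23 = $480.32 + $2,185.00 = $2,665.32.
Excess = $2,665.32 − $2,048.89 = $616.42.

Extra cost ≈ $616.42 per year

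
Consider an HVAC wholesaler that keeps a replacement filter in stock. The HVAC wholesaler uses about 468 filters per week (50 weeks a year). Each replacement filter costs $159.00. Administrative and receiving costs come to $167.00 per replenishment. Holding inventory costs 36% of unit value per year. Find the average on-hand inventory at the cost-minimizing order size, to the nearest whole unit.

Average inventory ≈ 185 filters

Annual demand D = 468 × 50 = 23,400.
Holding cost H = 0.36 × $159.00 = $57.2400 per unit per year.
Q* = √(2DS/H) = √(2 × 23,400 × 167 / 57.24) ≈ 369.51.
Average inventory = Q*/2 ≈ 369.51 / 2 = 184.757.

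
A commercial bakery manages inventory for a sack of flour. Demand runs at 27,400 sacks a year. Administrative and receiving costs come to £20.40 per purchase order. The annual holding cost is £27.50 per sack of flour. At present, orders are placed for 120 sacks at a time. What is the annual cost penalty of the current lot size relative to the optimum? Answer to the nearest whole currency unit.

EOQ = √(2DS/H) = √(2 × 27,400 × 20.4 / 27.5) ≈ 201.62.
Cost at Q* = (D/Q*)S + (Q*/2)H = √(2DSH) ≈ £5,544.62.
Cost at Q = 120: (27,400/120)×20.4 + (120/2)×27.5 = £4,658.00 + £1,650.00 = £6,308.00.
Excess = £6,308.00 − £5,544.62 = £763.38.

Extra cost ≈ £763 per year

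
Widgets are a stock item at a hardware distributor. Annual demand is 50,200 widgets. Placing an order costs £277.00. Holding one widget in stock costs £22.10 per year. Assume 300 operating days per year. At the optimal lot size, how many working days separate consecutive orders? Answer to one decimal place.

T ≈ 6.7 days

EOQ = √(2DS/H) = √(2 × 50,200 × 277 / 22.1) ≈ 1121.79.
Cycle time = Q*/D × 300 = 1121.79 / 50,200 × 300 ≈ 6.704 days.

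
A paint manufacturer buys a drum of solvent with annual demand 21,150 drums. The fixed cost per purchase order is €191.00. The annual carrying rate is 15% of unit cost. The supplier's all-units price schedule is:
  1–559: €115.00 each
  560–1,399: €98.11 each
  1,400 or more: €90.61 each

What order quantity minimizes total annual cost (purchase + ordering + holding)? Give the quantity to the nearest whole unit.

Holding cost per unit per year at price C is H = 0.15·C.
For each price level, check whether its EOQ is feasible; otherwise the best quantity at that price is the breakpoint.
Tier 1 (€115.00): EOQ = 684.4 exceeds tier's upper bound 559, so this tier is dominated.
EOQ at €98.11 = 740.9 (feasible in tier 2): TC = 21,150×€98.11 + (21,150/740.9)×191 + (740.9/2)×0.15×€98.11 = €2,085,930.58.
EOQ at €90.61 = 771.0 < 1400, so use break Q=1400: TC = 21,150×€90.61 + (21,150/1400.0)×191 + (1400.0/2)×0.15×€90.61 = €1,928,801.01.
Lowest total cost is €1,928,801.01 at Q = 1400.0.

Q* ≈ 1,400 drums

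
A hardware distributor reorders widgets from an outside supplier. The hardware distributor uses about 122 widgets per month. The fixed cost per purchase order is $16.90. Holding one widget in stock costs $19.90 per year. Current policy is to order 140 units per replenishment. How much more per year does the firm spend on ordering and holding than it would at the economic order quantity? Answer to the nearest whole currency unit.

Annual demand D = 122 × 12 = 1,464.
EOQ = √(2DS/H) = √(2 × 1,464 × 16.9 / 19.9) ≈ 49.87.
Cost at Q* = (D/Q*)S + (Q*/2)H = √(2DSH) ≈ $992.33.
Cost at Q = 140: (1,464/140)×16.9 + (140/2)×19.9 = $176.73 + $1,393.00 = $1,569.73.
Excess = $1,569.73 − $992.33 = $577.40.

Extra cost ≈ $577 per year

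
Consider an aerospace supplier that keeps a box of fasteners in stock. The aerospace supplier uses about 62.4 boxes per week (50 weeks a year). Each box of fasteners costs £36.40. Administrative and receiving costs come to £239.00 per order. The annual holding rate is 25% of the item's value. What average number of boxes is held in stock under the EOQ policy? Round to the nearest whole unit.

Average inventory ≈ 202 boxes

Annual demand D = 62.4 × 50 = 3,120.
Holding cost H = 0.25 × £36.40 = £9.1000 per unit per year.
EOQ = √(2DS/H) = √(2 × 3,120 × 239 / 9.1) ≈ 404.83.
Average inventory = Q*/2 ≈ 404.83 / 2 = 202.414.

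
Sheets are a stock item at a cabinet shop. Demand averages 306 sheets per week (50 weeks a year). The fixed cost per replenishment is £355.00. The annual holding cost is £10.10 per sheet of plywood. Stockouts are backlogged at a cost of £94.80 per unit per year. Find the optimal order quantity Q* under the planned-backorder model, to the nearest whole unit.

Annual demand D = 306 × 50 = 15,300.
With planned backorders, Q* = √(2DS/H) · √((H+B)/B).
√(2DS/H) = √(2 × 15,300 × 355 / 10.1) = 1037.085.
√((H+B)/B) = √((10.1+94.8)/94.8) = 1.0519.
Q* ≈ 1090.932.

Q* ≈ 1,091 sheets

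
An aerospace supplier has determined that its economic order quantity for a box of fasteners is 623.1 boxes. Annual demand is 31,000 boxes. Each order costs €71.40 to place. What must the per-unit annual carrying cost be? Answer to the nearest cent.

The basic EOQ model gives Q* = √(2DS/H); rearrange for the unknown.
From Q* = √(2DS/H): H = 2DS / Q*² = 2 × 31,000 × 71.4 / 623.1² = 11.4018.

H ≈ €11.40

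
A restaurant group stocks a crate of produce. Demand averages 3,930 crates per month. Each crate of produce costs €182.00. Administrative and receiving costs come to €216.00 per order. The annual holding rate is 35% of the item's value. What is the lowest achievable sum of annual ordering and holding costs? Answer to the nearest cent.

TC* ≈ €36,024.54

Annual demand D = 3,930 × 12 = 47,160.
Holding cost H = 0.35 × €182.00 = €63.7000 per unit per year.
The optimal lot size = √(2DS/H) = √(2 × 47,160 × 216 / 63.7) ≈ 565.53.
At the optimum the two cost components are equal, so total cost = 2·(Q*/2)H = Q*·H.
Minimum total = √(2DSH) = √(2 × 47,160 × 216 × 63.7) ≈ 36024.544.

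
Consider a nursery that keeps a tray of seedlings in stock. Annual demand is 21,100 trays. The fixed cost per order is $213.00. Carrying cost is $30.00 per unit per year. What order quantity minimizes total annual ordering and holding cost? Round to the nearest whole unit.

EOQ = √(2DS / H) = √(2 × 21,100 × 213 / 30).
= √(8,988,600 / 30) = √299,620 ≈ 547.376.

Q* ≈ 547 trays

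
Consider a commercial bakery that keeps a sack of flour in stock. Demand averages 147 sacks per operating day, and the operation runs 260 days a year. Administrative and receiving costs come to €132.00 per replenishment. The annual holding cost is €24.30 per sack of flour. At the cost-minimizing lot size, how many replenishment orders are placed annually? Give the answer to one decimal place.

N ≈ 59.3 orders per year

Annual demand D = 147 × 260 = 38,220.
Q* = √(2DS/H) = √(2 × 38,220 × 132 / 24.3) ≈ 644.38.
Orders per year = D / Q* = 38,220 / 644.38 ≈ 59.313.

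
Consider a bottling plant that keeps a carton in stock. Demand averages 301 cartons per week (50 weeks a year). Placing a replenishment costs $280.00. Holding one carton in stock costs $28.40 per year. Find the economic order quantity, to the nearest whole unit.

Q* ≈ 545 cartons

Annual demand D = 301 × 50 = 15,050.
EOQ = √(2DS / H) = √(2 × 15,050 × 280 / 28.4).
= √(8,428,000 / 28.4) = √296,760.5634 ≈ 544.757.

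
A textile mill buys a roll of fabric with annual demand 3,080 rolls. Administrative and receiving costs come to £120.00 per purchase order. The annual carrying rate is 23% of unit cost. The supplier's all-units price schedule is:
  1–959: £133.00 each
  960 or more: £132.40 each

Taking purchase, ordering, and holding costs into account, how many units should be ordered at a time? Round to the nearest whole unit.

Q* ≈ 155 rolls

Holding cost per unit per year at price C is H = 0.23·C.
Evaluate total cost at each tier's feasible EOQ or, if the EOQ is below the tier, at the tier's minimum quantity.
EOQ at £133.00 = 155.5 (feasible in tier 1): TC = 3,080×£133.00 + (3,080/155.5)×120 + (155.5/2)×0.23×£133.00 = £414,395.22.
EOQ at £132.40 = 155.8 < 960, so use break Q=960: TC = 3,080×£132.40 + (3,080/960.0)×120 + (960.0/2)×0.23×£132.40 = £422,793.96.
Lowest total cost is £414,395.22 at Q = 155.5.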